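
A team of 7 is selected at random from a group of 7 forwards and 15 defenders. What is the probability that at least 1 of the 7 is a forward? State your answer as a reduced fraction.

Total selections: C(22,7) = 170544.
The complement is all 7 are defenders: C(15,7) = 6435.
Probability = 1 − 6435/170544 = 164109/170544 = 4973/5168.

4973/5168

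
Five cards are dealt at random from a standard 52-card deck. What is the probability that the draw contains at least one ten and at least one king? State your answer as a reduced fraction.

There are C(52,5) = 2598960 possible draws.
By inclusion-exclusion on the complements, draws missing all tens or all kings: C(48,5) + C(48,5) − C(44,5) = 1712304 + 1712304 − 1086008 = 2338600.
So draws with at least one of each: 2598960 − 2338600 = 260360, probability 260360/2598960 = 6509/64974.

6509/64974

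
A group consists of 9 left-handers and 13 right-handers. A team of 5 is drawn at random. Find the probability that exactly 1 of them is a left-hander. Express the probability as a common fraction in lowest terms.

65/266

Total number of selections: C(22,5) = 26334.
Selections with exactly 1 left-hander: choose 1 of the 9 left-handers and 4 of the 13 right-handers, C(9,1)·C(13,4) = 9·715 = 6435.
Probability = 6435/26334 = 65/266.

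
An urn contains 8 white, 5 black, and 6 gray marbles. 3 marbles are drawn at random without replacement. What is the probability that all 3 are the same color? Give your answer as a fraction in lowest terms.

There are C(19,3) = 969 ways to draw 3 marbles.
All same color: C(8,3) + C(5,3) + C(6,3) = 56 + 10 + 20 = 86.
Probability = 86/969.

86/969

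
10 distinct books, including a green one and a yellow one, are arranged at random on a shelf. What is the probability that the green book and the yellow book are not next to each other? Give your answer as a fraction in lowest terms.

4/5

There are 10! = 3628800 arrangements.
Arrangements with the green book and the yellow book adjacent: 2·9! = 725760.
So not adjacent: 3628800 − 725760 = 2903040, probability 2903040/3628800 = 4/5.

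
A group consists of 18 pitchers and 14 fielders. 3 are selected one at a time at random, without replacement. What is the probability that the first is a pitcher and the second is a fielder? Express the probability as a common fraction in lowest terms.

63/248

Multiply the conditional probabilities at each draw: 18/32 · 14/31 = 252/992 = 63/248.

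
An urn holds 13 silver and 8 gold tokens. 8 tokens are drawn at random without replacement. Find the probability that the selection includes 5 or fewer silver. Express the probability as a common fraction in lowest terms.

2229/3230

Total selections: C(21,8) = 203490.
Favorable selections (5 or fewer silver): C(13,0)·C(8,8) + C(13,1)·C(8,7) + C(13,2)·C(8,6) + C(13,3)·C(8,5) + C(13,4)·C(8,4) + C(13,5)·C(8,3) = 1 + 104 + 2184 + 16016 + 50050 + 72072 = 140427.
Probability = 140427/203490 = 2229/3230.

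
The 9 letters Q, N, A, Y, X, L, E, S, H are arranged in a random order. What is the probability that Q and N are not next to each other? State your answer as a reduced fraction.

There are 9! = 362880 arrangements.
Arrangements with Q and N adjacent: 2·8! = 80640.
So not adjacent: 362880 − 80640 = 282240, probability 282240/362880 = 7/9.

7/9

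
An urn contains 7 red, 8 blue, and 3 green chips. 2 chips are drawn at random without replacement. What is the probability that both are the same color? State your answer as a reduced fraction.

There are C(18,2) = 153 ways to draw 2 chips.
All same color: C(7,2) + C(8,2) + C(3,2) = 21 + 28 + 3 = 52.
Probability = 52/153.

52/153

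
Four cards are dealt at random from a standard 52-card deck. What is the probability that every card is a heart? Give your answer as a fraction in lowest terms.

11/4165

There are C(52,4) = 270725 possible 4-card hands.
Hands that are all hearts: C(13,4) = 715.
Probability = 715/270725 = 11/4165.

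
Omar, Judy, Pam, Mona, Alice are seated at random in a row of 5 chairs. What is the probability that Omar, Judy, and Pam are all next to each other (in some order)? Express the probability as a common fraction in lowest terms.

3/10

There are 5! = 120 arrangements.
Treat the three as one block: 3! placements × 3! orders within the block = 6·6 = 36.
Probability = 36/120 = 3/10.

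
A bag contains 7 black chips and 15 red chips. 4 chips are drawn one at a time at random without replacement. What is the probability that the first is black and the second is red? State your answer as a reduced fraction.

5/22

Multiply the conditional probabilities at each draw: 7/22 · 15/21 = 105/462 = 5/22.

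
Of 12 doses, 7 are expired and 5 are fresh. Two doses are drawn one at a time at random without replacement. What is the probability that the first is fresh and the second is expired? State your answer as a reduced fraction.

35/132

Multiply the conditional probabilities at each draw: 5/12 · 7/11 = 35/132.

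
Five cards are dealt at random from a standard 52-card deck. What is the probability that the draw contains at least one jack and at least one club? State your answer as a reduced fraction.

229297/866320

There are C(52,5) = 2598960 possible draws.
By inclusion-exclusion on the complements, draws missing all jacks or all clubs: C(48,5) + C(39,5) − C(36,5) = 1712304 + 575757 − 376992 = 1911069.
So draws with at least one of each: 2598960 − 1911069 = 687891, probability 687891/2598960 = 229297/866320.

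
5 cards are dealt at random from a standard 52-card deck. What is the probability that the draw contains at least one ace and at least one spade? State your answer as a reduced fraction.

There are C(52,5) = 2598960 possible draws.
By inclusion-exclusion on the complements, draws missing all aces or all spades: C(48,5) + C(39,5) − C(36,5) = 1712304 + 575757 − 376992 = 1911069.
So draws with at least one of each: 2598960 − 1911069 = 687891, probability 687891/2598960 = 229297/866320.

229297/866320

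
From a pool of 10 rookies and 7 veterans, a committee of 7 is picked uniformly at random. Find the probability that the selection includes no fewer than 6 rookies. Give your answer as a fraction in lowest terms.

795/9724

There are C(17,7) = 19448 ways to choose the 7.
Favorable selections (no fewer than 6 rookies): C(10,6)·C(7,1) + C(10,7)·C(7,0) = 1470 + 120 = 1590.
Probability = 1590/19448 = 795/9724.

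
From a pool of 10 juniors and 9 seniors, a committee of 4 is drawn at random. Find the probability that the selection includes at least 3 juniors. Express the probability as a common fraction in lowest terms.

215/646

There are C(19,4) = 3876 ways to choose the 4.
Favorable selections (at least 3 juniors): C(10,3)·C(9,1) + C(10,4)·C(9,0) = 1080 + 210 = 1290.
Probability = 1290/3876 = 215/646.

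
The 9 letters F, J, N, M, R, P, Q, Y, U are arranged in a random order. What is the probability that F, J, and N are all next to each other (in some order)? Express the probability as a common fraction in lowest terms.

1/12

There are 9! = 362880 arrangements.
Treat the three as one block: 7! placements × 3! orders within the block = 5040·6 = 30240.
Probability = 30240/362880 = 1/12.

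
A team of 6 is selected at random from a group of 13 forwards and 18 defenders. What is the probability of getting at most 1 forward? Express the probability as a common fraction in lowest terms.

There are C(31,6) = 736281 ways to choose the 6.
Favorable selections (at most 1 forward): C(13,0)·C(18,6) + C(13,1)·C(18,5) = 18564 + 111384 = 129948.
Probability = 129948/736281 = 476/2697.

476/2697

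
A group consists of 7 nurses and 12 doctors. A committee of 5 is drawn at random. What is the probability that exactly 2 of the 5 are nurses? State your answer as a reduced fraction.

385/969

There are C(19,5) = 11628 ways to choose 5 from 19.
Selections with exactly 2 nurses: choose 2 of the 7 nurses and 3 of the 12 doctors, C(7,2)·C(12,3) = 21·220 = 4620.
Probability = 4620/11628 = 385/969.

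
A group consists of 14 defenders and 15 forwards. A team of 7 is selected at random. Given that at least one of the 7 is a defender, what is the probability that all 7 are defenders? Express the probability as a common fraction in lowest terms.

Work in counts. Selections with at least one defender: C(29,7) − C(15,7) = 1560780 − 6435 = 1554345.
Of those, selections where all 7 are defenders: C(14,7) = 3432.
Conditional probability = 3432/1554345 = 88/39855.

88/39855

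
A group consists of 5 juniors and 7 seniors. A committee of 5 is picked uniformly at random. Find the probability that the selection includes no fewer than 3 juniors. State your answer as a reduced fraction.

Total selections: C(12,5) = 792.
Favorable selections (no fewer than 3 juniors): C(5,3)·C(7,2) + C(5,4)·C(7,1) + C(5,5)·C(7,0) = 210 + 35 + 1 = 246.
Probability = 246/792 = 41/132.

41/132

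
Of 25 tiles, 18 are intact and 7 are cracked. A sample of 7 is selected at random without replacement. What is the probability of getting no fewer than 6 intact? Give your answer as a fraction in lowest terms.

There are C(25,7) = 480700 ways to choose the 7.
Favorable selections (no fewer than 6 intact): C(18,6)·C(7,1) + C(18,7)·C(7,0) = 129948 + 31824 = 161772.
Probability = 161772/480700 = 40443/120175.

40443/120175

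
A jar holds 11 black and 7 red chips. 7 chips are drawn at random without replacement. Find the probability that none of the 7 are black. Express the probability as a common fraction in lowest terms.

1/31824

There are C(18,7) = 31824 possible selections.
Selections with no black (all red): C(7,7) = 1.
Probability = 1/31824.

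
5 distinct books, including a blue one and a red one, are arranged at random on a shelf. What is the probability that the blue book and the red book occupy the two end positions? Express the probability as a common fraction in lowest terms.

1/10

There are 5! = 120 arrangements.
Place the blue book and the red book at the ends in 2 ways, arrange the remaining 3 in 3! = 6 ways: 2·6 = 12.
Probability = 12/120 = 1/10.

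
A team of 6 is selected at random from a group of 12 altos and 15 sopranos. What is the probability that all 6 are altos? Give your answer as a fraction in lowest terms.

14/4485

There are C(27,6) = 296010 possible selections.
Selections with all altos: C(12,6) = 924.
Probability = 924/296010 = 14/4485.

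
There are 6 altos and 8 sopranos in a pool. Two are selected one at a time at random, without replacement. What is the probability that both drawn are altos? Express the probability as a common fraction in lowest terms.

Multiply the conditional probabilities at each draw: 6/14 · 5/13 = 30/182 = 15/91.

15/91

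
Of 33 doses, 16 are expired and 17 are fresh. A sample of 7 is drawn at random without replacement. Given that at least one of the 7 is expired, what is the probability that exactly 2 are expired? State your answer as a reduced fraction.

Work in counts. Selections with at least one expired: C(33,7) − C(17,7) = 4272048 − 19448 = 4252600.
Of those, selections where exactly 2 are expired: C(16,2)·C(17,5) = 120·6188 = 742560.
Conditional probability = 742560/4252600 = 18564/106315.

18564/106315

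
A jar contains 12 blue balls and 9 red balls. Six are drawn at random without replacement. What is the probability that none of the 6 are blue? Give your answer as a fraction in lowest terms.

1/646

There are C(21,6) = 54264 possible selections.
Selections with no blue (all red): C(9,6) = 84.
Probability = 84/54264 = 1/646.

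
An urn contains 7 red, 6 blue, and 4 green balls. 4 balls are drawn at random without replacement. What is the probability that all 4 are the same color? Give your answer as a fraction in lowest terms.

3/140

There are C(17,4) = 2380 ways to draw 4 balls.
All same color: C(7,4) + C(6,4) + C(4,4) = 35 + 15 + 1 = 51.
Probability = 51/2380 = 3/140.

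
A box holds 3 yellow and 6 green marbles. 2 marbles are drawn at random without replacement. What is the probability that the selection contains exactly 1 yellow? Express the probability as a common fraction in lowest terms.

1/2

The sample space is all 2-subsets of the 9: C(9,2) = 36.
Selections with exactly 1 yellow: choose 1 of the 3 yellow and 1 of the 6 green, C(3,1)·C(6,1) = 3·6 = 18.
Probability = 18/36 = 1/2.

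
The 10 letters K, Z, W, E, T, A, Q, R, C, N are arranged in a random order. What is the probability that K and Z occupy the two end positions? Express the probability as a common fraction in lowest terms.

There are 10! = 3628800 arrangements.
Place K and Z at the ends in 2 ways, arrange the remaining 8 in 8! = 40320 ways: 2·40320 = 80640.
Probability = 80640/3628800 = 1/45.

1/45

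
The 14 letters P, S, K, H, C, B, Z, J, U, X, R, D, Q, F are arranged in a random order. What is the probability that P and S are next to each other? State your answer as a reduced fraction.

1/7

There are 14! = 87178291200 arrangements.
Treat P and S as a block: 13! arrangements of the blocks × 2 orders within the block = 2·6227020800 = 12454041600.
Probability = 12454041600/87178291200 = 1/7.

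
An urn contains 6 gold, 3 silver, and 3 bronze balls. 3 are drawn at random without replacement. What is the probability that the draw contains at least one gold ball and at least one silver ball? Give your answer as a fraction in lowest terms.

117/220

There are C(12,3) = 220 possible draws.
By inclusion-exclusion on the complements, draws missing all gold or all silver: C(6,3) + C(9,3) − C(3,3) = 20 + 84 − 1 = 103.
So draws with at least one of each: 220 − 103 = 117, probability 117/220.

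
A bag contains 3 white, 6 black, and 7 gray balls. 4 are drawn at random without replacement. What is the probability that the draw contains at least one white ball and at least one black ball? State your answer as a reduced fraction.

93/182

There are C(16,4) = 1820 possible draws.
By inclusion-exclusion on the complements, draws missing all white or all black: C(13,4) + C(10,4) − C(7,4) = 715 + 210 − 35 = 890.
So draws with at least one of each: 1820 − 890 = 930, probability 930/1820 = 93/182.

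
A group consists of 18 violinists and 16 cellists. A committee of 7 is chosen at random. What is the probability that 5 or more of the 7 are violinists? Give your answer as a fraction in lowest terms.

4989/19778

There are C(34,7) = 5379616 ways to choose the 7.
Favorable selections (5 or more violinists): C(18,5)·C(16,2) + C(18,6)·C(16,1) + C(18,7)·C(16,0) = 1028160 + 297024 + 31824 = 1357008.
Probability = 1357008/5379616 = 4989/19778.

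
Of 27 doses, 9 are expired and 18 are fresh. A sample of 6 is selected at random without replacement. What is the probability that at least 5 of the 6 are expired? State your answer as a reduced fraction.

There are C(27,6) = 296010 ways to choose the 6.
Favorable selections (at least 5 expired): C(9,5)·C(18,1) + C(9,6)·C(18,0) = 2268 + 84 = 2352.
Probability = 2352/296010 = 392/49335.

392/49335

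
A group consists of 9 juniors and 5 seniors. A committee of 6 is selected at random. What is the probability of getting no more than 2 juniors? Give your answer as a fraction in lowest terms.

9/143

Total selections: C(14,6) = 3003.
Favorable selections (no more than 2 juniors): C(9,1)·C(5,5) + C(9,2)·C(5,4) = 9 + 180 = 189.
Probability = 189/3003 = 9/143.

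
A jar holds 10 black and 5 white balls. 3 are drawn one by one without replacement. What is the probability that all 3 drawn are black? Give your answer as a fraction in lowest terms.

Multiply the conditional probabilities at each draw: 10/15 · 9/14 · 8/13 = 720/2730 = 24/91.

24/91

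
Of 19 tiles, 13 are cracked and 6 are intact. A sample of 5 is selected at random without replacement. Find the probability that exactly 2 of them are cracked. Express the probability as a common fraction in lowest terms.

Total number of selections: C(19,5) = 11628.
Selections with exactly 2 cracked: choose 2 of the 13 cracked and 3 of the 6 intact, C(13,2)·C(6,3) = 78·20 = 1560.
Probability = 1560/11628 = 130/969.

130/969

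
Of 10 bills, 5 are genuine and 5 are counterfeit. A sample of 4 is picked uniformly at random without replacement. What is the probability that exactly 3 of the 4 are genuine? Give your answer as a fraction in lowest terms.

5/21

The sample space is all 4-subsets of the 10: C(10,4) = 210.
Selections with exactly 3 genuine: choose 3 of the 5 genuine and 1 of the 5 counterfeit, C(5,3)·C(5,1) = 10·5 = 50.
Probability = 50/210 = 5/21.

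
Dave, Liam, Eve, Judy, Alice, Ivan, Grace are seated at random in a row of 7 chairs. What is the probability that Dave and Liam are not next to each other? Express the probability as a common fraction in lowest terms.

There are 7! = 5040 arrangements.
Arrangements with Dave and Liam adjacent: 2·6! = 1440.
So not adjacent: 5040 − 1440 = 3600, probability 3600/5040 = 5/7.

5/7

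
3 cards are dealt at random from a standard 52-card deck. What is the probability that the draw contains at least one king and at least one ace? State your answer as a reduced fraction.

There are C(52,3) = 22100 possible draws.
By inclusion-exclusion on the complements, draws missing all kings or all aces: C(48,3) + C(48,3) − C(44,3) = 17296 + 17296 − 13244 = 21348.
So draws with at least one of each: 22100 − 21348 = 752, probability 752/22100 = 188/5525.

188/5525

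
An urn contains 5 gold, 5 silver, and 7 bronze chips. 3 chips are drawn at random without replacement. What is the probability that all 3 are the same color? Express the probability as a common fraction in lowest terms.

11/136

There are C(17,3) = 680 ways to draw 3 chips.
All same color: C(5,3) + C(5,3) + C(7,3) = 10 + 10 + 35 = 55.
Probability = 55/680 = 11/136.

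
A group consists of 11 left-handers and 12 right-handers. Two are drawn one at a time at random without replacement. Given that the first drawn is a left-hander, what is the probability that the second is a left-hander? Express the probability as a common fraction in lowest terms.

After removing one left-hander, 22 remain: 10 left-handers and 12 right-handers.
So the probability the next is a left-hander is 10/22 = 5/11.

5/11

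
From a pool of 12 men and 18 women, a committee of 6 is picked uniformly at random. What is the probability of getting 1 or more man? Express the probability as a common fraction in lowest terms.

There are C(30,6) = 593775 ways to choose the 6.
Favorable selections (1 or more man): C(12,1)·C(18,5) + C(12,2)·C(18,4) + C(12,3)·C(18,3) + C(12,4)·C(18,2) + C(12,5)·C(18,1) + C(12,6)·C(18,0) = 102816 + 201960 + 179520 + 75735 + 14256 + 924 = 575211.
Probability = 575211/593775 = 2107/2175.

2107/2175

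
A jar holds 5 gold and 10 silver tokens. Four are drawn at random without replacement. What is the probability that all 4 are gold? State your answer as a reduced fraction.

1/273

There are C(15,4) = 1365 possible selections.
Selections with all gold: C(5,4) = 5.
Probability = 5/1365 = 1/273.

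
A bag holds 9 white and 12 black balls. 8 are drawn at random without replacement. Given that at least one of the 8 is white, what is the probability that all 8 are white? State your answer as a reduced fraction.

1/22555

Work in counts. Selections with at least one white: C(21,8) − C(12,8) = 203490 − 495 = 202995.
Of those, selections where all 8 are white: C(9,8) = 9.
Conditional probability = 9/202995 = 1/22555.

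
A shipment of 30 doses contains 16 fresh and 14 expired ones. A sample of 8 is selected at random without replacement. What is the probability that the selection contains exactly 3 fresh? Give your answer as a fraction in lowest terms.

17248/90045

Total number of selections: C(30,8) = 5852925.
Selections with exactly 3 fresh: choose 3 of the 16 fresh and 5 of the 14 expired, C(16,3)·C(14,5) = 560·2002 = 1121120.
Probability = 1121120/5852925 = 17248/90045.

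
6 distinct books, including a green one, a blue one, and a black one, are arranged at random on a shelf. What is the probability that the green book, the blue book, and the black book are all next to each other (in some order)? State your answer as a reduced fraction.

1/5

There are 6! = 720 arrangements.
Treat the three as one block: 4! placements × 3! orders within the block = 24·6 = 144.
Probability = 144/720 = 1/5.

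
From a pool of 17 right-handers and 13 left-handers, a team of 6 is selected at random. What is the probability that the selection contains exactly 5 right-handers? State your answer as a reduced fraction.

The sample space is all 6-subsets of the 30: C(30,6) = 593775.
Selections with exactly 5 right-handers: choose 5 of the 17 right-handers and 1 of the 13 left-handers, C(17,5)·C(13,1) = 6188·13 = 80444.
Probability = 80444/593775 = 884/6525.

884/6525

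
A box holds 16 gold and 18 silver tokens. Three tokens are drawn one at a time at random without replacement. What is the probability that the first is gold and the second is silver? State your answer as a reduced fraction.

48/187

Multiply the conditional probabilities at each draw: 16/34 · 18/33 = 288/1122 = 48/187.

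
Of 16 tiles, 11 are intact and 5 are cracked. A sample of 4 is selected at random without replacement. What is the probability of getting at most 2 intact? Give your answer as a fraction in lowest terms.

19/52

There are C(16,4) = 1820 ways to choose the 4.
Count the complement (more than 2 intact): C(11,3)·C(5,1) + C(11,4)·C(5,0) = 825 + 330 = 1155.
Probability = 1 − 1155/1820 = 665/1820 = 19/52.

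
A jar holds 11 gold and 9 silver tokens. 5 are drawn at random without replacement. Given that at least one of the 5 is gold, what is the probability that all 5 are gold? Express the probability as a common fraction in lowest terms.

Work in counts. Selections with at least one gold: C(20,5) − C(9,5) = 15504 − 126 = 15378.
Of those, selections where all 5 are gold: C(11,5) = 462.
Conditional probability = 462/15378 = 7/233.

7/233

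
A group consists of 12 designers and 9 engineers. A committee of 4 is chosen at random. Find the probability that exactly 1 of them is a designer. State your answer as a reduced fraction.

16/95

Total number of selections: C(21,4) = 5985.
Selections with exactly 1 designer: choose 1 of the 12 designers and 3 of the 9 engineers, C(12,1)·C(9,3) = 12·84 = 1008.
Probability = 1008/5985 = 16/95.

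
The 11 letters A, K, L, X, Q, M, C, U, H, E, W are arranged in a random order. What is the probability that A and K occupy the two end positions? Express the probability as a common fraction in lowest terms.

1/55

There are 11! = 39916800 arrangements.
Place A and K at the ends in 2 ways, arrange the remaining 9 in 9! = 362880 ways: 2·362880 = 725760.
Probability = 725760/39916800 = 1/55.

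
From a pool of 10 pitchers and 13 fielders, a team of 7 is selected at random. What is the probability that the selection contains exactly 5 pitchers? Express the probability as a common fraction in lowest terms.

There are C(23,7) = 245157 ways to choose 7 from 23.
Selections with exactly 5 pitchers: choose 5 of the 10 pitchers and 2 of the 13 fielders, C(10,5)·C(13,2) = 252·78 = 19656.
Probability = 19656/245157 = 6552/81719.

6552/81719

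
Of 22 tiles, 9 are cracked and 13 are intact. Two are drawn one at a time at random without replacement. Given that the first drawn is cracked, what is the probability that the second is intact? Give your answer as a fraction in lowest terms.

After removing one cracked, 21 remain: 8 cracked and 13 intact.
So the probability the next is intact is 13/21.

13/21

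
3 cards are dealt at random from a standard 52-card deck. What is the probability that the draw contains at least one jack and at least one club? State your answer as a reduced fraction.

33/260

There are C(52,3) = 22100 possible draws.
By inclusion-exclusion on the complements, draws missing all jacks or all clubs: C(48,3) + C(39,3) − C(36,3) = 17296 + 9139 − 7140 = 19295.
So draws with at least one of each: 22100 − 19295 = 2805, probability 2805/22100 = 33/260.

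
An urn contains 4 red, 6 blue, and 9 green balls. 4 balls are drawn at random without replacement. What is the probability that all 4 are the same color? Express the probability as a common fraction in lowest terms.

71/1938

There are C(19,4) = 3876 ways to draw 4 balls.
All same color: C(4,4) + C(6,4) + C(9,4) = 1 + 15 + 126 = 142.
Probability = 142/3876 = 71/1938.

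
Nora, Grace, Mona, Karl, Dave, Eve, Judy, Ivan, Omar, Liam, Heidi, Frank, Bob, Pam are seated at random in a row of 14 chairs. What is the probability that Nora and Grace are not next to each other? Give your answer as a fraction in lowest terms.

6/7

There are 14! = 87178291200 arrangements.
Arrangements with Nora and Grace adjacent: 2·13! = 12454041600.
So not adjacent: 87178291200 − 12454041600 = 74724249600, probability 74724249600/87178291200 = 6/7.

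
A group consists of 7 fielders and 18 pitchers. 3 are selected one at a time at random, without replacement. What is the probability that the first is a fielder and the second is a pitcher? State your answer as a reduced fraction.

Multiply the conditional probabilities at each draw: 7/25 · 18/24 = 126/600 = 21/100.

21/100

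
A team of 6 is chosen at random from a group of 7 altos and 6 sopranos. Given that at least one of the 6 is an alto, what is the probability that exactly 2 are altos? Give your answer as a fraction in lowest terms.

Work in counts. Selections with at least one alto: C(13,6) − C(6,6) = 1716 − 1 = 1715.
Of those, selections where exactly 2 are altos: C(7,2)·C(6,4) = 21·15 = 315.
Conditional probability = 315/1715 = 9/49.

9/49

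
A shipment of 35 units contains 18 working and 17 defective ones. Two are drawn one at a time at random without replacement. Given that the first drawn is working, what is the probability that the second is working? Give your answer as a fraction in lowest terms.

1/2

After removing one working, 34 remain: 17 working and 17 defective.
So the probability the next is working is 17/34 = 1/2.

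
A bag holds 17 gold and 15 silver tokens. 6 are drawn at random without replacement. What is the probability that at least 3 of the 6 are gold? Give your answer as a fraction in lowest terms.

5933/8091

There are C(32,6) = 906192 ways to choose the 6.
Count the complement (fewer than 3 gold): C(17,0)·C(15,6) + C(17,1)·C(15,5) + C(17,2)·C(15,4) = 5005 + 51051 + 185640 = 241696.
Probability = 1 − 241696/906192 = 664496/906192 = 5933/8091.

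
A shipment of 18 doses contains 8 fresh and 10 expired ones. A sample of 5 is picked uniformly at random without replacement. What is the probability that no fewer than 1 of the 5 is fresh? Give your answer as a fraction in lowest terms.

Total selections: C(18,5) = 8568.
The complement is all 5 are expired: C(10,5) = 252.
Probability = 1 − 252/8568 = 8316/8568 = 33/34.

33/34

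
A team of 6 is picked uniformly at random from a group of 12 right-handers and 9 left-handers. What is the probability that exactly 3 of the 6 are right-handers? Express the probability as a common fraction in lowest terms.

The sample space is all 6-subsets of the 21: C(21,6) = 54264.
Selections with exactly 3 right-handers: choose 3 of the 12 right-handers and 3 of the 9 left-handers, C(12,3)·C(9,3) = 220·84 = 18480.
Probability = 18480/54264 = 110/323.

110/323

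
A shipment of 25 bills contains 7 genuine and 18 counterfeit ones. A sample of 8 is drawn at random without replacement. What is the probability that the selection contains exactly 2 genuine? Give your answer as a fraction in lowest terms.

Total number of selections: C(25,8) = 1081575.
Selections with exactly 2 genuine: choose 2 of the 7 genuine and 6 of the 18 counterfeit, C(7,2)·C(18,6) = 21·18564 = 389844.
Probability = 389844/1081575 = 43316/120175.

43316/120175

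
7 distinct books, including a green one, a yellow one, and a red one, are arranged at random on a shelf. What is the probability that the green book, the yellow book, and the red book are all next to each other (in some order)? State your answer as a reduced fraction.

There are 7! = 5040 arrangements.
Treat the three as one block: 5! placements × 3! orders within the block = 120·6 = 720.
Probability = 720/5040 = 1/7.

1/7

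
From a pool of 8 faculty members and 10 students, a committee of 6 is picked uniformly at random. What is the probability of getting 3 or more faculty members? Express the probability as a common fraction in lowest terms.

There are C(18,6) = 18564 ways to choose the 6.
Favorable selections (3 or more faculty members): C(8,3)·C(10,3) + C(8,4)·C(10,2) + C(8,5)·C(10,1) + C(8,6)·C(10,0) = 6720 + 3150 + 560 + 28 = 10458.
Probability = 10458/18564 = 249/442.

249/442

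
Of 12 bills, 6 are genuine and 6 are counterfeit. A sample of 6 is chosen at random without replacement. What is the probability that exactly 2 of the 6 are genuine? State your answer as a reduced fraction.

The sample space is all 6-subsets of the 12: C(12,6) = 924.
Selections with exactly 2 genuine: choose 2 of the 6 genuine and 4 of the 6 counterfeit, C(6,2)·C(6,4) = 15·15 = 225.
Probability = 225/924 = 75/308.

75/308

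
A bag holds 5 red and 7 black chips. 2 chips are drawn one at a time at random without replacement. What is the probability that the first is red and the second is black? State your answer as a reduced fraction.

35/132

Multiply the conditional probabilities at each draw: 5/12 · 7/11 = 35/132.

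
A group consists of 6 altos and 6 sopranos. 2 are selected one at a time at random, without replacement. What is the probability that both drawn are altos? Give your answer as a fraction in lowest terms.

5/22

Multiply the conditional probabilities at each draw: 6/12 · 5/11 = 30/132 = 5/22.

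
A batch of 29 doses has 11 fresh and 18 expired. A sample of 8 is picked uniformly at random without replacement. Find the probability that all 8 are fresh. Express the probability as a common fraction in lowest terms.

1/26013

There are C(29,8) = 4292145 possible selections.
Selections with all fresh: C(11,8) = 165.
Probability = 165/4292145 = 1/26013.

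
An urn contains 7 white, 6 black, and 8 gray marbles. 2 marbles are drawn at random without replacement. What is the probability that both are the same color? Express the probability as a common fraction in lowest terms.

There are C(21,2) = 210 ways to draw 2 marbles.
All same color: C(7,2) + C(6,2) + C(8,2) = 21 + 15 + 28 = 64.
Probability = 64/210 = 32/105.

32/105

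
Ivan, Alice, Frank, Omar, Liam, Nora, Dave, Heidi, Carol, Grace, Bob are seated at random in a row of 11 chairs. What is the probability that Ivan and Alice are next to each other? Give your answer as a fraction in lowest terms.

There are 11! = 39916800 arrangements.
Treat Ivan and Alice as a block: 10! arrangements of the blocks × 2 orders within the block = 2·3628800 = 7257600.
Probability = 7257600/39916800 = 2/11.

2/11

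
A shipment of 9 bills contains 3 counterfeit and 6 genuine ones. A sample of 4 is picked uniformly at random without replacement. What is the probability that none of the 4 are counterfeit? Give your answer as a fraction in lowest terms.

There are C(9,4) = 126 possible selections.
Selections with no counterfeit (all genuine): C(6,4) = 15.
Probability = 15/126 = 5/42.

5/42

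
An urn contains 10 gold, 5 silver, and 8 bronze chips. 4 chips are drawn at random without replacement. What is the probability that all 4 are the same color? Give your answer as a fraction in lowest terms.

There are C(23,4) = 8855 ways to draw 4 chips.
All same color: C(10,4) + C(5,4) + C(8,4) = 210 + 5 + 70 = 285.
Probability = 285/8855 = 57/1771.

57/1771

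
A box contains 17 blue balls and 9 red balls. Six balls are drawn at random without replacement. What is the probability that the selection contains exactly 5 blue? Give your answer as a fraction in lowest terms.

There are C(26,6) = 230230 ways to choose 6 from 26.
Selections with exactly 5 blue: choose 5 of the 17 blue and 1 of the 9 red, C(17,5)·C(9,1) = 6188·9 = 55692.
Probability = 55692/230230 = 306/1265.

306/1265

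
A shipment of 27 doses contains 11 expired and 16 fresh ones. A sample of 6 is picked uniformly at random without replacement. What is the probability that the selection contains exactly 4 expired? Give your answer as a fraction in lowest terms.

40/299

The sample space is all 6-subsets of the 27: C(27,6) = 296010.
Selections with exactly 4 expired: choose 4 of the 11 expired and 2 of the 16 fresh, C(11,4)·C(16,2) = 330·120 = 39600.
Probability = 39600/296010 = 40/299.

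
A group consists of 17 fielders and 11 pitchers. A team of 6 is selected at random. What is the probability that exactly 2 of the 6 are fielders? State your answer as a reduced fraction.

There are C(28,6) = 376740 ways to choose 6 from 28.
Selections with exactly 2 fielders: choose 2 of the 17 fielders and 4 of the 11 pitchers, C(17,2)·C(11,4) = 136·330 = 44880.
Probability = 44880/376740 = 748/6279.

748/6279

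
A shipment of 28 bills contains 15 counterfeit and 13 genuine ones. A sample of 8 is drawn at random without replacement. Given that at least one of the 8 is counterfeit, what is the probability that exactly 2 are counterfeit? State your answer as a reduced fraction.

70/1207

Work in counts. Selections with at least one counterfeit: C(28,8) − C(13,8) = 3108105 − 1287 = 3106818.
Of those, selections where exactly 2 are counterfeit: C(15,2)·C(13,6) = 105·1716 = 180180.
Conditional probability = 180180/3106818 = 70/1207.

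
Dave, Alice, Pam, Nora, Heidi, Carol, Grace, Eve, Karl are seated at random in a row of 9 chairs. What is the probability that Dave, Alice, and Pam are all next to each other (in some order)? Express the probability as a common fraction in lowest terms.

1/12

There are 9! = 362880 arrangements.
Treat the three as one block: 7! placements × 3! orders within the block = 5040·6 = 30240.
Probability = 30240/362880 = 1/12.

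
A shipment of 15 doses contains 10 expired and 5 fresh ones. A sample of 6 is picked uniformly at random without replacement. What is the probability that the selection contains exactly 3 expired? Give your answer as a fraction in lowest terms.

There are C(15,6) = 5005 ways to choose 6 from 15.
Selections with exactly 3 expired: choose 3 of the 10 expired and 3 of the 5 fresh, C(10,3)·C(5,3) = 120·10 = 1200.
Probability = 1200/5005 = 240/1001.

240/1001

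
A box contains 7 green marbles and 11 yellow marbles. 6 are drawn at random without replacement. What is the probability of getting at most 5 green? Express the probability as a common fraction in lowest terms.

2651/2652

Total selections: C(18,6) = 18564.
The complement is exactly 6 green: C(7,6)·C(11,0) = 7.
Probability = 1 − 7/18564 = 18557/18564 = 2651/2652.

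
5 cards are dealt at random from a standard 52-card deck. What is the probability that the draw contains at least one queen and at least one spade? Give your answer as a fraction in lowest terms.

There are C(52,5) = 2598960 possible draws.
By inclusion-exclusion on the complements, draws missing all queens or all spades: C(48,5) + C(39,5) − C(36,5) = 1712304 + 575757 − 376992 = 1911069.
So draws with at least one of each: 2598960 − 1911069 = 687891, probability 687891/2598960 = 229297/866320.

229297/866320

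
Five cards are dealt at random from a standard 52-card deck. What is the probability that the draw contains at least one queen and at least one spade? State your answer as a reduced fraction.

229297/866320

There are C(52,5) = 2598960 possible draws.
By inclusion-exclusion on the complements, draws missing all queens or all spades: C(48,5) + C(39,5) − C(36,5) = 1712304 + 575757 − 376992 = 1911069.
So draws with at least one of each: 2598960 − 1911069 = 687891, probability 687891/2598960 = 229297/866320.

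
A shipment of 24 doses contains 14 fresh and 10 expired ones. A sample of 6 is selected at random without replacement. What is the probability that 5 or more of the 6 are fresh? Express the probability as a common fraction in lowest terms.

13/76

There are C(24,6) = 134596 ways to choose the 6.
Favorable selections (5 or more fresh): C(14,5)·C(10,1) + C(14,6)·C(10,0) = 20020 + 3003 = 23023.
Probability = 23023/134596 = 13/76.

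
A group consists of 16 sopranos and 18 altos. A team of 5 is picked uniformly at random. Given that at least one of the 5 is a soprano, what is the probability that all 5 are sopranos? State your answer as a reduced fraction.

182/11237

Work in counts. Selections with at least one soprano: C(34,5) − C(18,5) = 278256 − 8568 = 269688.
Of those, selections where all 5 are sopranos: C(16,5) = 4368.
Conditional probability = 4368/269688 = 182/11237.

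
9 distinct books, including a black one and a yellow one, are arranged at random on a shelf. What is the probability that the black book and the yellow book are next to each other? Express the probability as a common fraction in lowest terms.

There are 9! = 362880 arrangements.
Treat the black book and the yellow book as a block: 8! arrangements of the blocks × 2 orders within the block = 2·40320 = 80640.
Probability = 80640/362880 = 2/9.

2/9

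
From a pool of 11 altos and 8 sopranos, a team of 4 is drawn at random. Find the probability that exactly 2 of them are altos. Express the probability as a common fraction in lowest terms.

There are C(19,4) = 3876 ways to choose 4 from 19.
Selections with exactly 2 altos: choose 2 of the 11 altos and 2 of the 8 sopranos, C(11,2)·C(8,2) = 55·28 = 1540.
Probability = 1540/3876 = 385/969.

385/969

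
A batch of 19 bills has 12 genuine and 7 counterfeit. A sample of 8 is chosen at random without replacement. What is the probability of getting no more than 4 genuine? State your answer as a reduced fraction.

Total selections: C(19,8) = 75582.
Favorable selections (no more than 4 genuine): C(12,1)·C(7,7) + C(12,2)·C(7,6) + C(12,3)·C(7,5) + C(12,4)·C(7,4) = 12 + 462 + 4620 + 17325 = 22419.
Probability = 22419/75582 = 2491/8398.

2491/8398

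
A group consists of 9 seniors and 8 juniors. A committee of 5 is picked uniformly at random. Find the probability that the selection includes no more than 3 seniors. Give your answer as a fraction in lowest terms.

Total selections: C(17,5) = 6188.
Favorable selections (no more than 3 seniors): C(9,0)·C(8,5) + C(9,1)·C(8,4) + C(9,2)·C(8,3) + C(9,3)·C(8,2) = 56 + 630 + 2016 + 2352 = 5054.
Probability = 5054/6188 = 361/442.

361/442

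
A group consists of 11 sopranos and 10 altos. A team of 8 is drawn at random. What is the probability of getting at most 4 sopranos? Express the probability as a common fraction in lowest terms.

393/646

There are C(21,8) = 203490 ways to choose the 8.
Count the complement (more than 4 sopranos): C(11,5)·C(10,3) + C(11,6)·C(10,2) + C(11,7)·C(10,1) + C(11,8)·C(10,0) = 55440 + 20790 + 3300 + 165 = 79695.
Probability = 1 − 79695/203490 = 123795/203490 = 393/646.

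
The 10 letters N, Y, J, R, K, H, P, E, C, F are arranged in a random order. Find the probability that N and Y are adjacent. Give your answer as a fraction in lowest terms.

There are 10! = 3628800 arrangements.
Treat N and Y as a block: 9! arrangements of the blocks × 2 orders within the block = 2·362880 = 725760.
Probability = 725760/3628800 = 1/5.

1/5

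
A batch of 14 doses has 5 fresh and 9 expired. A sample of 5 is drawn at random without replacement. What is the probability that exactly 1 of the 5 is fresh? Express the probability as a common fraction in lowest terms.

45/143

There are C(14,5) = 2002 ways to choose 5 from 14.
Selections with exactly 1 fresh: choose 1 of the 5 fresh and 4 of the 9 expired, C(5,1)·C(9,4) = 5·126 = 630.
Probability = 630/2002 = 45/143.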